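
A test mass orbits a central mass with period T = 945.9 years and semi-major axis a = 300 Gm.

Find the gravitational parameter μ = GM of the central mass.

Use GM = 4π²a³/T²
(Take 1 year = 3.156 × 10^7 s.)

Convert to SI: T = 945.9 years = 2.98526e+10 s; a = 300 Gm = 3e+11 m.
GM = 4π² · a³ / T².
GM = 4π² · (3e+11)³ / (2.98526e+10)² m³/s² ≈ 1.196e+15 m³/s² = 1.196 × 10^15 m³/s².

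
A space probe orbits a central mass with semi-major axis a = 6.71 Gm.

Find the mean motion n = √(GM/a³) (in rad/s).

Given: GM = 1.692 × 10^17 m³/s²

Convert to SI: a = 6.71 Gm = 6.71e+09 m.
n = √(GM / a³).
n = √(1.692e+17 / (6.71e+09)³) rad/s ≈ 7.484e-07 rad/s.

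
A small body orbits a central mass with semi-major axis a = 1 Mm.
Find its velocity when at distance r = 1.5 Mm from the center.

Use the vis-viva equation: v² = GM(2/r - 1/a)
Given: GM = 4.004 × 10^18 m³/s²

Convert to SI: a = 1 Mm = 1e+06 m; r = 1.5 Mm = 1.5e+06 m.
Vis-viva: v = √(GM · (2/r − 1/a)).
2/r − 1/a = 2/1.5e+06 − 1/1e+06 = 3.33333e-07 m⁻¹.
v = √(4.004e+18 · 3.33333e-07) m/s ≈ 1.155e+06 m/s = 1155 km/s.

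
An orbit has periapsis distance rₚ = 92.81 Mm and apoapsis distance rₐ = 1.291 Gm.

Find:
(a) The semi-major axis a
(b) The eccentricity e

Convert to SI: rₚ = 92.81 Mm = 9.281e+07 m; rₐ = 1.291 Gm = 1.291e+09 m.
(a) a = (rₚ + rₐ) / 2 = (9.281e+07 + 1.291e+09) / 2 ≈ 6.919e+08 m = 691.9 Mm.
(b) e = (rₐ − rₚ) / (rₐ + rₚ) = (1.291e+09 − 9.281e+07) / (1.291e+09 + 9.281e+07) ≈ 0.8659.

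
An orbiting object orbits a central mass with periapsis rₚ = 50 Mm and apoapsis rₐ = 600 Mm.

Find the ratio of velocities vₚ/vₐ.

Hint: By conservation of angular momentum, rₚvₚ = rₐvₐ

Convert to SI: rₚ = 50 Mm = 5e+07 m; rₐ = 600 Mm = 6e+08 m.
Conservation of angular momentum gives rₚvₚ = rₐvₐ, so vₚ/vₐ = rₐ/rₚ.
vₚ/vₐ = 6e+08 / 5e+07 ≈ 12.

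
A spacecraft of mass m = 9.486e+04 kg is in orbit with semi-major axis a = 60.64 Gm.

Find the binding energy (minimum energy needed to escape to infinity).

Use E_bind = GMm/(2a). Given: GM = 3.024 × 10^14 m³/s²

Convert to SI: a = 60.64 Gm = 6.064e+10 m.
Total orbital energy is E = −GMm/(2a); binding energy is E_bind = −E = GMm/(2a).
E_bind = 3.024e+14 · 9.486e+04 / (2 · 6.064e+10) J ≈ 2.365e+08 J = 236.5 MJ.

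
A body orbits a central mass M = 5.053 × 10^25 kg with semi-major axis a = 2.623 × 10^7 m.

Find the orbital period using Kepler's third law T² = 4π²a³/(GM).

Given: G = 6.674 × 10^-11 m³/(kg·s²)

GM = G · M = 6.674e-11 · 5.053e+25 = 3.37237e+15 m³/s².
Kepler's third law: T = 2π √(a³ / GM).
Substituting a = 2.623e+07 m and GM = 3.37237e+15 m³/s²:
T = 2π √((2.623e+07)³ / 3.37237e+15) s
T ≈ 1.453e+04 s = 4.037 hours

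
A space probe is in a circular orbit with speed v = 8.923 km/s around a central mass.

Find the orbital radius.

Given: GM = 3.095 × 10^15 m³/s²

Convert to SI: v = 8.923 km/s = 8923 m/s.
For a circular orbit, v² = GM / r, so r = GM / v².
r = 3.095e+15 / (8923)² m ≈ 3.887e+07 m = 38.87 Mm.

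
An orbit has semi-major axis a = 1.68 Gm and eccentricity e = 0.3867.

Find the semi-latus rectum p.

Convert to SI: a = 1.68 Gm = 1.68e+09 m.
p = a (1 − e²).
p = 1.68e+09 · (1 − (0.3867)²) = 1.68e+09 · 0.850463 ≈ 1.429e+09 m = 1.429 Gm.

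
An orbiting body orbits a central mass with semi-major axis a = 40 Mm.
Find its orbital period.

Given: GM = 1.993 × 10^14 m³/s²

Convert to SI: a = 40 Mm = 4e+07 m.
Kepler's third law: T = 2π √(a³ / GM).
Substituting a = 4e+07 m and GM = 1.993e+14 m³/s²:
T = 2π √((4e+07)³ / 1.993e+14) s
T ≈ 1.126e+05 s = 1.303 days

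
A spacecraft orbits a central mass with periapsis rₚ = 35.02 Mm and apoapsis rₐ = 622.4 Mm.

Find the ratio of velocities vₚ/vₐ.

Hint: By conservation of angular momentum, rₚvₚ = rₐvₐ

Convert to SI: rₚ = 35.02 Mm = 3.502e+07 m; rₐ = 622.4 Mm = 6.224e+08 m.
Conservation of angular momentum gives rₚvₚ = rₐvₐ, so vₚ/vₐ = rₐ/rₚ.
vₚ/vₐ = 6.224e+08 / 3.502e+07 ≈ 17.77.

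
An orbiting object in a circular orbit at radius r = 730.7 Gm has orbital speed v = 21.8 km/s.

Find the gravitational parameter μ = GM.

Convert to SI: r = 730.7 Gm = 7.307e+11 m; v = 21.8 km/s = 21800 m/s.
For a circular orbit v² = GM/r, so GM = v² · r.
GM = (21800)² · 7.307e+11 m³/s² ≈ 3.473e+20 m³/s² = 3.473 × 10^20 m³/s².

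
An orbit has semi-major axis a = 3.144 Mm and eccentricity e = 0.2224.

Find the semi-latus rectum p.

Convert to SI: a = 3.144 Mm = 3.144e+06 m.
p = a (1 − e²).
p = 3.144e+06 · (1 − (0.2224)²) = 3.144e+06 · 0.950538 ≈ 2.988e+06 m = 2.988 Mm.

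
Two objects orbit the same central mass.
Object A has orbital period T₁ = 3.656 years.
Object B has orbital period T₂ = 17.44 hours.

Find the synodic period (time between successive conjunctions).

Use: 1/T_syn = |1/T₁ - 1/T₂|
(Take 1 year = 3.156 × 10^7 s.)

Convert to SI: T₁ = 3.656 years = 1.15383e+08 s; T₂ = 17.44 hours = 62784 s.
T_syn = |T₁ · T₂ / (T₁ − T₂)|.
T_syn = |1.15383e+08 · 62784 / (1.15383e+08 − 62784)| s ≈ 6.282e+04 s = 17.45 hours.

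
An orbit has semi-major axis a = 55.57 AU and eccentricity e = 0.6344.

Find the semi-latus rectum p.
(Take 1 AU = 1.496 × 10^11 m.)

Convert to SI: a = 55.57 AU = 8.31327e+12 m.
p = a (1 − e²).
p = 8.31327e+12 · (1 − (0.6344)²) = 8.31327e+12 · 0.597537 ≈ 4.967e+12 m = 33.21 AU.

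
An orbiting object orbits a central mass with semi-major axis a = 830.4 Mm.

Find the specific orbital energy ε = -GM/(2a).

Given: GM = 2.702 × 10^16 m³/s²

Convert to SI: a = 830.4 Mm = 8.304e+08 m.
ε = −GM / (2a).
ε = −2.702e+16 / (2 · 8.304e+08) J/kg ≈ -1.627e+07 J/kg = -16.27 MJ/kg.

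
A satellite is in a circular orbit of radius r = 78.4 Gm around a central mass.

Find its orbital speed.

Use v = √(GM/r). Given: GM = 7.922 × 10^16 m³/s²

Convert to SI: r = 78.4 Gm = 7.84e+10 m.
For a circular orbit, gravity supplies the centripetal force, so v = √(GM / r).
v = √(7.922e+16 / 7.84e+10) m/s ≈ 1005 m/s = 1.005 km/s.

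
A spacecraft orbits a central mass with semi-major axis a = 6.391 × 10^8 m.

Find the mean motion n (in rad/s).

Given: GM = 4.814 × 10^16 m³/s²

n = √(GM / a³).
n = √(4.814e+16 / (6.391e+08)³) rad/s ≈ 1.358e-05 rad/s.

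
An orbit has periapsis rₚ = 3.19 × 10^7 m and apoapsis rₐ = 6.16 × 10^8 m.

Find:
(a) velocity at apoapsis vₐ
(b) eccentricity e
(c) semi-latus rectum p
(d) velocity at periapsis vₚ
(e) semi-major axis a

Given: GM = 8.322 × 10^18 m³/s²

(a) With a = (rₚ + rₐ)/2 = 3.2395e+08 m, vₐ = √(GM (2/rₐ − 1/a)) = √(8.322e+18 · (2/6.16e+08 − 1/3.2395e+08)) m/s ≈ 3.647e+04 m/s
(b) e = (rₐ − rₚ)/(rₐ + rₚ) = (6.16e+08 − 3.19e+07)/(6.16e+08 + 3.19e+07) ≈ 0.9015
(c) From a = (rₚ + rₐ)/2 = 3.2395e+08 m and e = (rₐ − rₚ)/(rₐ + rₚ) = 0.901528, p = a(1 − e²) = 3.2395e+08 · (1 − (0.901528)²) ≈ 6.066e+07 m
(d) With a = (rₚ + rₐ)/2 = 3.2395e+08 m, vₚ = √(GM (2/rₚ − 1/a)) = √(8.322e+18 · (2/3.19e+07 − 1/3.2395e+08)) m/s ≈ 7.043e+05 m/s
(e) a = (rₚ + rₐ)/2 = (3.19e+07 + 6.16e+08)/2 ≈ 3.24e+08 m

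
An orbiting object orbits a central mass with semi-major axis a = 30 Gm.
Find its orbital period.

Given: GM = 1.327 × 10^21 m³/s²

Convert to SI: a = 30 Gm = 3e+10 m.
Kepler's third law: T = 2π √(a³ / GM).
Substituting a = 3e+10 m and GM = 1.327e+21 m³/s²:
T = 2π √((3e+10)³ / 1.327e+21) s
T ≈ 8.962e+05 s = 10.37 days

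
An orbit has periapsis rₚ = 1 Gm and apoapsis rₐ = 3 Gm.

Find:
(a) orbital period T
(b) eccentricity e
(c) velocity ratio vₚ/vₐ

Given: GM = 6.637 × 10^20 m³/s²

Convert to SI: rₚ = 1 Gm = 1e+09 m; rₐ = 3 Gm = 3e+09 m.
(a) With a = (rₚ + rₐ)/2 = 2e+09 m, T = 2π √(a³/GM) = 2π √((2e+09)³/6.637e+20) s ≈ 2.181e+04 s
(b) e = (rₐ − rₚ)/(rₐ + rₚ) = (3e+09 − 1e+09)/(3e+09 + 1e+09) ≈ 0.5
(c) Conservation of angular momentum (rₚvₚ = rₐvₐ) gives vₚ/vₐ = rₐ/rₚ = 3e+09/1e+09 ≈ 3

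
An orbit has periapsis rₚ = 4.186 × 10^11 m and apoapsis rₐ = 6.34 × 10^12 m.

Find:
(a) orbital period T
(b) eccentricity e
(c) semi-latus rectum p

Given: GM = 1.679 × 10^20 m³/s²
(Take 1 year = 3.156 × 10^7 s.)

(a) With a = (rₚ + rₐ)/2 = 3.3793e+12 m, T = 2π √(a³/GM) = 2π √((3.3793e+12)³/1.679e+20) s ≈ 3.012e+09 s
(b) e = (rₐ − rₚ)/(rₐ + rₚ) = (6.34e+12 − 4.186e+11)/(6.34e+12 + 4.186e+11) ≈ 0.8761
(c) From a = (rₚ + rₐ)/2 = 3.3793e+12 m and e = (rₐ − rₚ)/(rₐ + rₚ) = 0.876128, p = a(1 − e²) = 3.3793e+12 · (1 − (0.876128)²) ≈ 7.853e+11 m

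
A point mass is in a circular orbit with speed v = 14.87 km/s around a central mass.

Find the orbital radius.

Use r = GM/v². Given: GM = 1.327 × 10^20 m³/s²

Convert to SI: v = 14.87 km/s = 14870 m/s.
For a circular orbit, v² = GM / r, so r = GM / v².
r = 1.327e+20 / (14870)² m ≈ 6.001e+11 m = 600.1 Gm.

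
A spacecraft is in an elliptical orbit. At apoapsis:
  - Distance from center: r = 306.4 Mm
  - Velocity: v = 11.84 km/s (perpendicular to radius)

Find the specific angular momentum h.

Convert to SI: r = 306.4 Mm = 3.064e+08 m; v = 11.84 km/s = 11840 m/s.
With v perpendicular to r, h = r · v.
h = 3.064e+08 · 11840 m²/s ≈ 3.628e+12 m²/s.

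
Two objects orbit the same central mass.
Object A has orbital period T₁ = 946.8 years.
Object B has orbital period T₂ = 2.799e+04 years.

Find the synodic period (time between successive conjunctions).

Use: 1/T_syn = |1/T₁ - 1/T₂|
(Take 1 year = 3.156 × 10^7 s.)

Convert to SI: T₁ = 946.8 years = 2.9881e+10 s; T₂ = 2.799e+04 years = 8.83364e+11 s.
T_syn = |T₁ · T₂ / (T₁ − T₂)|.
T_syn = |2.9881e+10 · 8.83364e+11 / (2.9881e+10 − 8.83364e+11)| s ≈ 3.093e+10 s = 979.9 years.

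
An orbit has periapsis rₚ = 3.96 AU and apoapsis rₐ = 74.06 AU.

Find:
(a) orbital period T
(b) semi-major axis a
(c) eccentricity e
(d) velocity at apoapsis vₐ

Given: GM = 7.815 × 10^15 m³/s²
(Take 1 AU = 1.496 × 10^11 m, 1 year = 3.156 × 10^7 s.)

Convert to SI: rₚ = 3.96 AU = 5.92416e+11 m; rₐ = 74.06 AU = 1.10794e+13 m.
(a) With a = (rₚ + rₐ)/2 = 5.8359e+12 m, T = 2π √(a³/GM) = 2π √((5.8359e+12)³/7.815e+15) s ≈ 1.002e+12 s
(b) a = (rₚ + rₐ)/2 = (5.92416e+11 + 1.10794e+13)/2 ≈ 5.836e+12 m
(c) e = (rₐ − rₚ)/(rₐ + rₚ) = (1.10794e+13 − 5.92416e+11)/(1.10794e+13 + 5.92416e+11) ≈ 0.8985
(d) With a = (rₚ + rₐ)/2 = 5.8359e+12 m, vₐ = √(GM (2/rₐ − 1/a)) = √(7.815e+15 · (2/1.10794e+13 − 1/5.8359e+12)) m/s ≈ 8.462 m/s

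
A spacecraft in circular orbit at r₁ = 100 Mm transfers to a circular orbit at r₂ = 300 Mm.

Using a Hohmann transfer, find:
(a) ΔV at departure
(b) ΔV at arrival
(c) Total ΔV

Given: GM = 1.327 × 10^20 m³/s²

Convert to SI: r₁ = 100 Mm = 1e+08 m; r₂ = 300 Mm = 3e+08 m.
Transfer semi-major axis: a_t = (r₁ + r₂)/2 = (1e+08 + 3e+08)/2 = 2e+08 m.
Circular speeds: v₁ = √(GM/r₁) = 1.15195e+06 m/s, v₂ = √(GM/r₂) = 665081 m/s.
Transfer speeds (vis-viva v² = GM(2/r − 1/a_t)): v₁ᵗ = 1.41085e+06 m/s, v₂ᵗ = 470284 m/s.
(a) ΔV₁ = |v₁ᵗ − v₁| ≈ 2.589e+05 m/s = 258.9 km/s.
(b) ΔV₂ = |v₂ − v₂ᵗ| ≈ 1.948e+05 m/s = 194.8 km/s.
(c) ΔV_total = ΔV₁ + ΔV₂ ≈ 4.537e+05 m/s = 453.7 km/s.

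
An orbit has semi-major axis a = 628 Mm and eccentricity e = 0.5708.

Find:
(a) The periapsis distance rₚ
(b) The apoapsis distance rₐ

Convert to SI: a = 628 Mm = 6.28e+08 m.
(a) rₚ = a(1 − e) = 6.28e+08 · (1 − 0.5708) = 6.28e+08 · 0.4292 ≈ 2.695e+08 m = 269.5 Mm.
(b) rₐ = a(1 + e) = 6.28e+08 · (1 + 0.5708) = 6.28e+08 · 1.5708 ≈ 9.865e+08 m = 986.5 Mm.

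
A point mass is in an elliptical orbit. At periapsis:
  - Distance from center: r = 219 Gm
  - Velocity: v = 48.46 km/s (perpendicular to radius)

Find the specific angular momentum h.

Convert to SI: r = 219 Gm = 2.19e+11 m; v = 48.46 km/s = 48460 m/s.
With v perpendicular to r, h = r · v.
h = 2.19e+11 · 48460 m²/s ≈ 1.061e+16 m²/s.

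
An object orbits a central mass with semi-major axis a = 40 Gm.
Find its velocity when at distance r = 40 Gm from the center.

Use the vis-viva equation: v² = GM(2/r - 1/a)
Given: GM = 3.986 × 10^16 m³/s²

Convert to SI: a = 40 Gm = 4e+10 m; r = 40 Gm = 4e+10 m.
Vis-viva: v = √(GM · (2/r − 1/a)).
2/r − 1/a = 2/4e+10 − 1/4e+10 = 2.5e-11 m⁻¹.
v = √(3.986e+16 · 2.5e-11) m/s ≈ 998.2 m/s = 998.2 m/s.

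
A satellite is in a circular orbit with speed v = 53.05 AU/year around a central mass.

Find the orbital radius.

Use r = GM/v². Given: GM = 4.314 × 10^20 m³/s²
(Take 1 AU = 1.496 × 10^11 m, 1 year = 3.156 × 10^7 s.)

Convert to SI: v = 53.05 AU/year = 251466 m/s.
For a circular orbit, v² = GM / r, so r = GM / v².
r = 4.314e+20 / (251466)² m ≈ 6.822e+09 m = 0.0456 AU.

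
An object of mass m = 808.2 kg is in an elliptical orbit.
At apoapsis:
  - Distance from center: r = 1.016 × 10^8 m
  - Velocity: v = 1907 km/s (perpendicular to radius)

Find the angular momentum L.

Convert to SI: v = 1907 km/s = 1.907e+06 m/s.
Since v is perpendicular to r, L = m · v · r.
L = 808.2 · 1.907e+06 · 1.016e+08 kg·m²/s ≈ 1.566e+17 kg·m²/s.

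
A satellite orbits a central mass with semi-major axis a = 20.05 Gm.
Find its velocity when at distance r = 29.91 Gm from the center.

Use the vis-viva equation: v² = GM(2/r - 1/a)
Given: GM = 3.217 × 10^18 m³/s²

Convert to SI: a = 20.05 Gm = 2.005e+10 m; r = 29.91 Gm = 2.991e+10 m.
Vis-viva: v = √(GM · (2/r − 1/a)).
2/r − 1/a = 2/2.991e+10 − 1/2.005e+10 = 1.6992e-11 m⁻¹.
v = √(3.217e+18 · 1.6992e-11) m/s ≈ 7393 m/s = 7.393 km/s.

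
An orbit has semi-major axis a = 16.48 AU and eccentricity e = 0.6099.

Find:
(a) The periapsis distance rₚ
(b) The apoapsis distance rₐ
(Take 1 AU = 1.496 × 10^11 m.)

Convert to SI: a = 16.48 AU = 2.46541e+12 m.
(a) rₚ = a(1 − e) = 2.46541e+12 · (1 − 0.6099) = 2.46541e+12 · 0.3901 ≈ 9.618e+11 m = 6.429 AU.
(b) rₐ = a(1 + e) = 2.46541e+12 · (1 + 0.6099) = 2.46541e+12 · 1.6099 ≈ 3.969e+12 m = 26.53 AU.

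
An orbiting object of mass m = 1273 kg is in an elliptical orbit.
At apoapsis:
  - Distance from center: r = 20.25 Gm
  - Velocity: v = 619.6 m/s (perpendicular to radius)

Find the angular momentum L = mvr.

Convert to SI: r = 20.25 Gm = 2.025e+10 m.
Since v is perpendicular to r, L = m · v · r.
L = 1273 · 619.6 · 2.025e+10 kg·m²/s ≈ 1.597e+16 kg·m²/s.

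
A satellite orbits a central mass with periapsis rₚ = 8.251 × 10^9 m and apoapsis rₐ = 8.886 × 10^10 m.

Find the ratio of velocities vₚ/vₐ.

Conservation of angular momentum gives rₚvₚ = rₐvₐ, so vₚ/vₐ = rₐ/rₚ.
vₚ/vₐ = 8.886e+10 / 8.251e+09 ≈ 10.77.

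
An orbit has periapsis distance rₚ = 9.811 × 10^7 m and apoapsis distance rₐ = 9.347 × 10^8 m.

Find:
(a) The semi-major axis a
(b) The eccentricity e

(a) a = (rₚ + rₐ) / 2 = (9.811e+07 + 9.347e+08) / 2 ≈ 5.164e+08 m = 5.164 × 10^8 m.
(b) e = (rₐ − rₚ) / (rₐ + rₚ) = (9.347e+08 − 9.811e+07) / (9.347e+08 + 9.811e+07) ≈ 0.81.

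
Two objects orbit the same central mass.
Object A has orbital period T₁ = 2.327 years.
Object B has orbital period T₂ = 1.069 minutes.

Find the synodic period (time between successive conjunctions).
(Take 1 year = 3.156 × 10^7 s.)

Convert to SI: T₁ = 2.327 years = 7.34401e+07 s; T₂ = 1.069 minutes = 64.14 s.
T_syn = |T₁ · T₂ / (T₁ − T₂)|.
T_syn = |7.34401e+07 · 64.14 / (7.34401e+07 − 64.14)| s ≈ 64.14 s = 1.069 minutes.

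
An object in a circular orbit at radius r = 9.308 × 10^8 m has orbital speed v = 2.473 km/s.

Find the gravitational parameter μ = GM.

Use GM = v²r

Convert to SI: v = 2.473 km/s = 2473 m/s.
For a circular orbit v² = GM/r, so GM = v² · r.
GM = (2473)² · 9.308e+08 m³/s² ≈ 5.693e+15 m³/s² = 5.693 × 10^15 m³/s².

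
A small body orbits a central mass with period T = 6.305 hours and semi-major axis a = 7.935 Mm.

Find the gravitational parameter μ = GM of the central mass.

Convert to SI: T = 6.305 hours = 22698 s; a = 7.935 Mm = 7.935e+06 m.
GM = 4π² · a³ / T².
GM = 4π² · (7.935e+06)³ / (22698)² m³/s² ≈ 3.828e+13 m³/s² = 3.828 × 10^13 m³/s².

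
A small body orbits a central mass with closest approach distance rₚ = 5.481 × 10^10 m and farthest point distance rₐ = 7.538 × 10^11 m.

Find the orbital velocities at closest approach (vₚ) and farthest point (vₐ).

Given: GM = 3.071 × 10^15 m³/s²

Use the vis-viva equation v² = GM(2/r − 1/a) with a = (rₚ + rₐ)/2 = (5.481e+10 + 7.538e+11)/2 = 4.04305e+11 m.
vₚ = √(GM · (2/rₚ − 1/a)) = √(3.071e+15 · (2/5.481e+10 − 1/4.04305e+11)) m/s ≈ 323.2 m/s = 323.2 m/s.
vₐ = √(GM · (2/rₐ − 1/a)) = √(3.071e+15 · (2/7.538e+11 − 1/4.04305e+11)) m/s ≈ 23.5 m/s = 23.5 m/s.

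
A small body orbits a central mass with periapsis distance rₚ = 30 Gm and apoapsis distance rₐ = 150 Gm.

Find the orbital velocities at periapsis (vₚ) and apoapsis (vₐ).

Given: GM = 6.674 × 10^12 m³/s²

Convert to SI: rₚ = 30 Gm = 3e+10 m; rₐ = 150 Gm = 1.5e+11 m.
Use the vis-viva equation v² = GM(2/r − 1/a) with a = (rₚ + rₐ)/2 = (3e+10 + 1.5e+11)/2 = 9e+10 m.
vₚ = √(GM · (2/rₚ − 1/a)) = √(6.674e+12 · (2/3e+10 − 1/9e+10)) m/s ≈ 19.26 m/s = 19.26 m/s.
vₐ = √(GM · (2/rₐ − 1/a)) = √(6.674e+12 · (2/1.5e+11 − 1/9e+10)) m/s ≈ 3.851 m/s = 3.851 m/s.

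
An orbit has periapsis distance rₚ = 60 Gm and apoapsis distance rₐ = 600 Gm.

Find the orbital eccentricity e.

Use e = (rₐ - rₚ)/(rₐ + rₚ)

Convert to SI: rₚ = 60 Gm = 6e+10 m; rₐ = 600 Gm = 6e+11 m.
e = (rₐ − rₚ) / (rₐ + rₚ).
e = (6e+11 − 6e+10) / (6e+11 + 6e+10) = 5.4e+11 / 6.6e+11 ≈ 0.8182.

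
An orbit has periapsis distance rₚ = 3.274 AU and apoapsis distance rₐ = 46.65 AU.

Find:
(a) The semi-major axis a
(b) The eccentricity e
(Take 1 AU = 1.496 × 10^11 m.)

Convert to SI: rₚ = 3.274 AU = 4.8979e+11 m; rₐ = 46.65 AU = 6.97884e+12 m.
(a) a = (rₚ + rₐ) / 2 = (4.8979e+11 + 6.97884e+12) / 2 ≈ 3.734e+12 m = 24.96 AU.
(b) e = (rₐ − rₚ) / (rₐ + rₚ) = (6.97884e+12 − 4.8979e+11) / (6.97884e+12 + 4.8979e+11) ≈ 0.8688.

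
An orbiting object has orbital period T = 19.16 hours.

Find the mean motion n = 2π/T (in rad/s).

Convert to SI: T = 19.16 hours = 68976 s.
n = 2π / T.
n = 2π / 68976 s ≈ 9.109e-05 rad/s.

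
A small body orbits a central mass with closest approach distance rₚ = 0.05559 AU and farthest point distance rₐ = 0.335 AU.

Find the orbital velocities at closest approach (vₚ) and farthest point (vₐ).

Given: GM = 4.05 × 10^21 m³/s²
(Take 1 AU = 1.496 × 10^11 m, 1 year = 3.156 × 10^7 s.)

Convert to SI: rₚ = 0.05559 AU = 8.31626e+09 m; rₐ = 0.335 AU = 5.0116e+10 m.
Use the vis-viva equation v² = GM(2/r − 1/a) with a = (rₚ + rₐ)/2 = (8.31626e+09 + 5.0116e+10)/2 = 2.92161e+10 m.
vₚ = √(GM · (2/rₚ − 1/a)) = √(4.05e+21 · (2/8.31626e+09 − 1/2.92161e+10)) m/s ≈ 9.14e+05 m/s = 192.8 AU/year.
vₐ = √(GM · (2/rₐ − 1/a)) = √(4.05e+21 · (2/5.0116e+10 − 1/2.92161e+10)) m/s ≈ 1.517e+05 m/s = 32 AU/year.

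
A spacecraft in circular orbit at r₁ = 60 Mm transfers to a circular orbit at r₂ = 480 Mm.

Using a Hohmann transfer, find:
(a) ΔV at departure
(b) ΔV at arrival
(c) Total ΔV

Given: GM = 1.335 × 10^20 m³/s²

Convert to SI: r₁ = 60 Mm = 6e+07 m; r₂ = 480 Mm = 4.8e+08 m.
Transfer semi-major axis: a_t = (r₁ + r₂)/2 = (6e+07 + 4.8e+08)/2 = 2.7e+08 m.
Circular speeds: v₁ = √(GM/r₁) = 1.49164e+06 m/s, v₂ = √(GM/r₂) = 527376 m/s.
Transfer speeds (vis-viva v² = GM(2/r − 1/a_t)): v₁ᵗ = 1.98886e+06 m/s, v₂ᵗ = 248607 m/s.
(a) ΔV₁ = |v₁ᵗ − v₁| ≈ 4.972e+05 m/s = 497.2 km/s.
(b) ΔV₂ = |v₂ − v₂ᵗ| ≈ 2.788e+05 m/s = 278.8 km/s.
(c) ΔV_total = ΔV₁ + ΔV₂ ≈ 7.76e+05 m/s = 776 km/s.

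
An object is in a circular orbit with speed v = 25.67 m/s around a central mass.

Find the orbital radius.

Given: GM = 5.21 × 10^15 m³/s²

For a circular orbit, v² = GM / r, so r = GM / v².
r = 5.21e+15 / (25.67)² m ≈ 7.907e+12 m = 7.907 × 10^12 m.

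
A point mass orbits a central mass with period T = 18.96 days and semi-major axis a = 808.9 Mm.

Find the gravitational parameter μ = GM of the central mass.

Convert to SI: T = 18.96 days = 1.63814e+06 s; a = 808.9 Mm = 8.089e+08 m.
GM = 4π² · a³ / T².
GM = 4π² · (8.089e+08)³ / (1.63814e+06)² m³/s² ≈ 7.786e+15 m³/s² = 7.786 × 10^15 m³/s².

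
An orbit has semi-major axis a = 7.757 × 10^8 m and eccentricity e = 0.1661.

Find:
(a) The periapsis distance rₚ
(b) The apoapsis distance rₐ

(a) rₚ = a(1 − e) = 7.757e+08 · (1 − 0.1661) = 7.757e+08 · 0.8339 ≈ 6.469e+08 m = 6.469 × 10^8 m.
(b) rₐ = a(1 + e) = 7.757e+08 · (1 + 0.1661) = 7.757e+08 · 1.1661 ≈ 9.045e+08 m = 9.045 × 10^8 m.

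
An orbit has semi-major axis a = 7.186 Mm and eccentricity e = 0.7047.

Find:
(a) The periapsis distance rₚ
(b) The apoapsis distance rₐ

Convert to SI: a = 7.186 Mm = 7.186e+06 m.
(a) rₚ = a(1 − e) = 7.186e+06 · (1 − 0.7047) = 7.186e+06 · 0.2953 ≈ 2.122e+06 m = 2.122 Mm.
(b) rₐ = a(1 + e) = 7.186e+06 · (1 + 0.7047) = 7.186e+06 · 1.7047 ≈ 1.225e+07 m = 12.25 Mm.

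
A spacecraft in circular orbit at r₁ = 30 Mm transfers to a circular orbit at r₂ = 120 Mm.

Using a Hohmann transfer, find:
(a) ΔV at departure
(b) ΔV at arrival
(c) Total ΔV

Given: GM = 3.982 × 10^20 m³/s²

Convert to SI: r₁ = 30 Mm = 3e+07 m; r₂ = 120 Mm = 1.2e+08 m.
Transfer semi-major axis: a_t = (r₁ + r₂)/2 = (3e+07 + 1.2e+08)/2 = 7.5e+07 m.
Circular speeds: v₁ = √(GM/r₁) = 3.64326e+06 m/s, v₂ = √(GM/r₂) = 1.82163e+06 m/s.
Transfer speeds (vis-viva v² = GM(2/r − 1/a_t)): v₁ᵗ = 4.6084e+06 m/s, v₂ᵗ = 1.1521e+06 m/s.
(a) ΔV₁ = |v₁ᵗ − v₁| ≈ 9.651e+05 m/s = 965.1 km/s.
(b) ΔV₂ = |v₂ − v₂ᵗ| ≈ 6.695e+05 m/s = 669.5 km/s.
(c) ΔV_total = ΔV₁ + ΔV₂ ≈ 1.635e+06 m/s = 1635 km/s.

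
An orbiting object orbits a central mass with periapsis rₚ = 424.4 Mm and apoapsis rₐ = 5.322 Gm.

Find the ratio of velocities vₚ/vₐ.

Convert to SI: rₚ = 424.4 Mm = 4.244e+08 m; rₐ = 5.322 Gm = 5.322e+09 m.
Conservation of angular momentum gives rₚvₚ = rₐvₐ, so vₚ/vₐ = rₐ/rₚ.
vₚ/vₐ = 5.322e+09 / 4.244e+08 ≈ 12.54.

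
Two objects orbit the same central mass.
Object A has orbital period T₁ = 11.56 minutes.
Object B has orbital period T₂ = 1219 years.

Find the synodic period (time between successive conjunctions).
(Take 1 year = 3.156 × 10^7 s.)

Convert to SI: T₁ = 11.56 minutes = 693.6 s; T₂ = 1219 years = 3.84716e+10 s.
T_syn = |T₁ · T₂ / (T₁ − T₂)|.
T_syn = |693.6 · 3.84716e+10 / (693.6 − 3.84716e+10)| s ≈ 693.6 s = 11.56 minutes.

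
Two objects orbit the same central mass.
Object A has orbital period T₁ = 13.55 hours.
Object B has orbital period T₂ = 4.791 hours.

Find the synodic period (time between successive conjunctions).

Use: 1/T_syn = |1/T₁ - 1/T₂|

Convert to SI: T₁ = 13.55 hours = 48780 s; T₂ = 4.791 hours = 17247.6 s.
T_syn = |T₁ · T₂ / (T₁ − T₂)|.
T_syn = |48780 · 17247.6 / (48780 − 17247.6)| s ≈ 2.668e+04 s = 7.412 hours.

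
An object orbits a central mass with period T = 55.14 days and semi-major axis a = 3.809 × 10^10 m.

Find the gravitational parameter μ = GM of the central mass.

Convert to SI: T = 55.14 days = 4.7641e+06 s.
GM = 4π² · a³ / T².
GM = 4π² · (3.809e+10)³ / (4.7641e+06)² m³/s² ≈ 9.612e+19 m³/s² = 9.612 × 10^19 m³/s².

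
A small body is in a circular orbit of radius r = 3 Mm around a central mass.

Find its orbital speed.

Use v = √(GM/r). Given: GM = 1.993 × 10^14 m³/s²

Convert to SI: r = 3 Mm = 3e+06 m.
For a circular orbit, gravity supplies the centripetal force, so v = √(GM / r).
v = √(1.993e+14 / 3e+06) m/s ≈ 8151 m/s = 8.151 km/s.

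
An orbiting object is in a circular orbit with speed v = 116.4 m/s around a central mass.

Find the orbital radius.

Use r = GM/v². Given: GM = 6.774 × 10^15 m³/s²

For a circular orbit, v² = GM / r, so r = GM / v².
r = 6.774e+15 / (116.4)² m ≈ 5e+11 m = 500 Gm.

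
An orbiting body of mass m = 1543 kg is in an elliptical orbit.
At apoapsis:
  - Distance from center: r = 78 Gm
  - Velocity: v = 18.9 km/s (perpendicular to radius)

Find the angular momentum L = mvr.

Convert to SI: r = 78 Gm = 7.8e+10 m; v = 18.9 km/s = 18900 m/s.
Since v is perpendicular to r, L = m · v · r.
L = 1543 · 18900 · 7.8e+10 kg·m²/s ≈ 2.275e+18 kg·m²/s.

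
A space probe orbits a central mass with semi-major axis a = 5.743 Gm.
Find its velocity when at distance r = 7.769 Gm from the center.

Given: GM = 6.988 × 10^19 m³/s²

Convert to SI: a = 5.743 Gm = 5.743e+09 m; r = 7.769 Gm = 7.769e+09 m.
Vis-viva: v = √(GM · (2/r − 1/a)).
2/r − 1/a = 2/7.769e+09 − 1/5.743e+09 = 8.33084e-11 m⁻¹.
v = √(6.988e+19 · 8.33084e-11) m/s ≈ 7.63e+04 m/s = 76.3 km/s.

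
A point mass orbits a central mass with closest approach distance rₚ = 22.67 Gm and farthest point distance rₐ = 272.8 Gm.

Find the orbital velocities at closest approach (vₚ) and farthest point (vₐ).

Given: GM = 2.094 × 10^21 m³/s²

Convert to SI: rₚ = 22.67 Gm = 2.267e+10 m; rₐ = 272.8 Gm = 2.728e+11 m.
Use the vis-viva equation v² = GM(2/r − 1/a) with a = (rₚ + rₐ)/2 = (2.267e+10 + 2.728e+11)/2 = 1.47735e+11 m.
vₚ = √(GM · (2/rₚ − 1/a)) = √(2.094e+21 · (2/2.267e+10 − 1/1.47735e+11)) m/s ≈ 4.13e+05 m/s = 413 km/s.
vₐ = √(GM · (2/rₐ − 1/a)) = √(2.094e+21 · (2/2.728e+11 − 1/1.47735e+11)) m/s ≈ 3.432e+04 m/s = 34.32 km/s.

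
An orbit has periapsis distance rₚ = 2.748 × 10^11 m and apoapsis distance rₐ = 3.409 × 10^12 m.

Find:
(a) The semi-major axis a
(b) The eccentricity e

(a) a = (rₚ + rₐ) / 2 = (2.748e+11 + 3.409e+12) / 2 ≈ 1.842e+12 m = 1.842 × 10^12 m.
(b) e = (rₐ − rₚ) / (rₐ + rₚ) = (3.409e+12 − 2.748e+11) / (3.409e+12 + 2.748e+11) ≈ 0.8508.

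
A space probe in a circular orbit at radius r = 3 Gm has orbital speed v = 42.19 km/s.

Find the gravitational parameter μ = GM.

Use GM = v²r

Convert to SI: r = 3 Gm = 3e+09 m; v = 42.19 km/s = 42190 m/s.
For a circular orbit v² = GM/r, so GM = v² · r.
GM = (42190)² · 3e+09 m³/s² ≈ 5.34e+18 m³/s² = 5.34 × 10^18 m³/s².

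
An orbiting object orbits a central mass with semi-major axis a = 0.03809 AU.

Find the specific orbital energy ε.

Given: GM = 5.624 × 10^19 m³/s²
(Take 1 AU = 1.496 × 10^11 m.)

Convert to SI: a = 0.03809 AU = 5.69826e+09 m.
ε = −GM / (2a).
ε = −5.624e+19 / (2 · 5.69826e+09) J/kg ≈ -4.935e+09 J/kg = -4.935 GJ/kg.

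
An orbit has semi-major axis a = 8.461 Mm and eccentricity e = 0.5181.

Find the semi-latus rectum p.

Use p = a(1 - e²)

Convert to SI: a = 8.461 Mm = 8.461e+06 m.
p = a (1 − e²).
p = 8.461e+06 · (1 − (0.5181)²) = 8.461e+06 · 0.731572 ≈ 6.19e+06 m = 6.19 Mm.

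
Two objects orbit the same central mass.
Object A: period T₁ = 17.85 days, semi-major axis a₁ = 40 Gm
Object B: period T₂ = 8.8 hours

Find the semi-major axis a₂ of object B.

Convert to SI: T₁ = 17.85 days = 1.54224e+06 s; a₁ = 40 Gm = 4e+10 m; T₂ = 8.8 hours = 31680 s.
Kepler's third law: (T₁/T₂)² = (a₁/a₂)³ ⇒ a₂ = a₁ · (T₂/T₁)^(2/3).
T₂/T₁ = 31680 / 1.54224e+06 = 0.0205415.
a₂ = 4e+10 · (0.0205415)^(2/3) m ≈ 3e+09 m = 3 Gm.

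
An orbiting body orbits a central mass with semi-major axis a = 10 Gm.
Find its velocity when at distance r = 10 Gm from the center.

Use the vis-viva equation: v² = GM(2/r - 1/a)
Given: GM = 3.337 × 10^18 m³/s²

Convert to SI: a = 10 Gm = 1e+10 m; r = 10 Gm = 1e+10 m.
Vis-viva: v = √(GM · (2/r − 1/a)).
2/r − 1/a = 2/1e+10 − 1/1e+10 = 1e-10 m⁻¹.
v = √(3.337e+18 · 1e-10) m/s ≈ 1.827e+04 m/s = 18.27 km/s.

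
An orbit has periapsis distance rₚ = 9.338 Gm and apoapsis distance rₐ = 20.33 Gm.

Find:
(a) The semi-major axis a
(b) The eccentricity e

Convert to SI: rₚ = 9.338 Gm = 9.338e+09 m; rₐ = 20.33 Gm = 2.033e+10 m.
(a) a = (rₚ + rₐ) / 2 = (9.338e+09 + 2.033e+10) / 2 ≈ 1.483e+10 m = 14.83 Gm.
(b) e = (rₐ − rₚ) / (rₐ + rₚ) = (2.033e+10 − 9.338e+09) / (2.033e+10 + 9.338e+09) ≈ 0.3705.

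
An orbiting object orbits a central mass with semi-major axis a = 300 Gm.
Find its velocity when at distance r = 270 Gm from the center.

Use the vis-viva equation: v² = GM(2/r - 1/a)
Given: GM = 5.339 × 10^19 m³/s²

Convert to SI: a = 300 Gm = 3e+11 m; r = 270 Gm = 2.7e+11 m.
Vis-viva: v = √(GM · (2/r − 1/a)).
2/r − 1/a = 2/2.7e+11 − 1/3e+11 = 4.07407e-12 m⁻¹.
v = √(5.339e+19 · 4.07407e-12) m/s ≈ 1.475e+04 m/s = 14.75 km/s.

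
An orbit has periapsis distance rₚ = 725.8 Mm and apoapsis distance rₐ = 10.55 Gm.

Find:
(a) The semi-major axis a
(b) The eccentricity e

Convert to SI: rₚ = 725.8 Mm = 7.258e+08 m; rₐ = 10.55 Gm = 1.055e+10 m.
(a) a = (rₚ + rₐ) / 2 = (7.258e+08 + 1.055e+10) / 2 ≈ 5.638e+09 m = 5.638 Gm.
(b) e = (rₐ − rₚ) / (rₐ + rₚ) = (1.055e+10 − 7.258e+08) / (1.055e+10 + 7.258e+08) ≈ 0.8713.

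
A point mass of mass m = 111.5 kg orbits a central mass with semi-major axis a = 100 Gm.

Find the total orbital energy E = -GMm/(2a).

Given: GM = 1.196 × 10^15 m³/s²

Convert to SI: a = 100 Gm = 1e+11 m.
E = −GMm / (2a).
E = −1.196e+15 · 111.5 / (2 · 1e+11) J ≈ -6.668e+05 J = -666.8 kJ.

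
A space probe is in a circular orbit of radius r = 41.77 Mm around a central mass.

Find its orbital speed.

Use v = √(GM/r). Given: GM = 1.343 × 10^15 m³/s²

Convert to SI: r = 41.77 Mm = 4.177e+07 m.
For a circular orbit, gravity supplies the centripetal force, so v = √(GM / r).
v = √(1.343e+15 / 4.177e+07) m/s ≈ 5670 m/s = 5.67 km/s.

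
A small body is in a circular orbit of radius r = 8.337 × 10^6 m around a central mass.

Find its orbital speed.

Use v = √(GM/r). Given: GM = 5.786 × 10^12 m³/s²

For a circular orbit, gravity supplies the centripetal force, so v = √(GM / r).
v = √(5.786e+12 / 8.337e+06) m/s ≈ 833.1 m/s = 833.1 m/s.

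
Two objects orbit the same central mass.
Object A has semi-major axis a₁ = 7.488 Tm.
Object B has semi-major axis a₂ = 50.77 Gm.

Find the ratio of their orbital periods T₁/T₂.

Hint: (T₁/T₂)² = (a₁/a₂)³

Convert to SI: a₁ = 7.488 Tm = 7.488e+12 m; a₂ = 50.77 Gm = 5.077e+10 m.
From Kepler's third law, (T₁/T₂)² = (a₁/a₂)³, so T₁/T₂ = (a₁/a₂)^(3/2).
a₁/a₂ = 7.488e+12 / 5.077e+10 = 147.489.
T₁/T₂ = (147.489)^(3/2) ≈ 1791.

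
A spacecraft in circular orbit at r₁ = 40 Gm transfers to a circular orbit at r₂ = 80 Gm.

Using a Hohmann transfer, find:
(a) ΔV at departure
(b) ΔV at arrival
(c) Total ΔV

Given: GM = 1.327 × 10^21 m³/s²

Convert to SI: r₁ = 40 Gm = 4e+10 m; r₂ = 80 Gm = 8e+10 m.
Transfer semi-major axis: a_t = (r₁ + r₂)/2 = (4e+10 + 8e+10)/2 = 6e+10 m.
Circular speeds: v₁ = √(GM/r₁) = 182140 m/s, v₂ = √(GM/r₂) = 128792 m/s.
Transfer speeds (vis-viva v² = GM(2/r − 1/a_t)): v₁ᵗ = 210317 m/s, v₂ᵗ = 105159 m/s.
(a) ΔV₁ = |v₁ᵗ − v₁| ≈ 2.818e+04 m/s = 28.18 km/s.
(b) ΔV₂ = |v₂ − v₂ᵗ| ≈ 2.363e+04 m/s = 23.63 km/s.
(c) ΔV_total = ΔV₁ + ΔV₂ ≈ 5.181e+04 m/s = 51.81 km/s.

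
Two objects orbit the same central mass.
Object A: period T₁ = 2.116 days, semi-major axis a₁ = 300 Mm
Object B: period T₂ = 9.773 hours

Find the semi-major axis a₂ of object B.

Convert to SI: T₁ = 2.116 days = 182822 s; a₁ = 300 Mm = 3e+08 m; T₂ = 9.773 hours = 35182.8 s.
Kepler's third law: (T₁/T₂)² = (a₁/a₂)³ ⇒ a₂ = a₁ · (T₂/T₁)^(2/3).
T₂/T₁ = 35182.8 / 182822 = 0.192443.
a₂ = 3e+08 · (0.192443)^(2/3) m ≈ 1e+08 m = 100 Mm.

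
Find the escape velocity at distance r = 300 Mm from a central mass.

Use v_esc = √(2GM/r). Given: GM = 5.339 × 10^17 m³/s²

Convert to SI: r = 300 Mm = 3e+08 m.
Escape velocity comes from setting total energy to zero: ½v² − GM/r = 0 ⇒ v_esc = √(2GM / r).
v_esc = √(2 · 5.339e+17 / 3e+08) m/s ≈ 5.966e+04 m/s = 59.66 km/s.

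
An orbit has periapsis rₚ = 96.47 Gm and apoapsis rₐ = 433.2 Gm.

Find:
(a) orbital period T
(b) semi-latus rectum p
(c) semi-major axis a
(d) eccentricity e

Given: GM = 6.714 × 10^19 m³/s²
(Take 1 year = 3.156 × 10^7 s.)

Convert to SI: rₚ = 96.47 Gm = 9.647e+10 m; rₐ = 433.2 Gm = 4.332e+11 m.
(a) With a = (rₚ + rₐ)/2 = 2.64835e+11 m, T = 2π √(a³/GM) = 2π √((2.64835e+11)³/6.714e+19) s ≈ 1.045e+08 s
(b) From a = (rₚ + rₐ)/2 = 2.64835e+11 m and e = (rₐ − rₚ)/(rₐ + rₚ) = 0.635735, p = a(1 − e²) = 2.64835e+11 · (1 − (0.635735)²) ≈ 1.578e+11 m
(c) a = (rₚ + rₐ)/2 = (9.647e+10 + 4.332e+11)/2 ≈ 2.648e+11 m
(d) e = (rₐ − rₚ)/(rₐ + rₚ) = (4.332e+11 − 9.647e+10)/(4.332e+11 + 9.647e+10) ≈ 0.6357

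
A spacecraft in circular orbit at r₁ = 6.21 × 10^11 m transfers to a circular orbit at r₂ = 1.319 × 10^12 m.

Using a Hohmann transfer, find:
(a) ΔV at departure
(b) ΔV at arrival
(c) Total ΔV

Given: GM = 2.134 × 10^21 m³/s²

Transfer semi-major axis: a_t = (r₁ + r₂)/2 = (6.21e+11 + 1.319e+12)/2 = 9.7e+11 m.
Circular speeds: v₁ = √(GM/r₁) = 58620.8 m/s, v₂ = √(GM/r₂) = 40223 m/s.
Transfer speeds (vis-viva v² = GM(2/r − 1/a_t)): v₁ᵗ = 68357.8 m/s, v₂ᵗ = 32183.6 m/s.
(a) ΔV₁ = |v₁ᵗ − v₁| ≈ 9737 m/s = 9.737 km/s.
(b) ΔV₂ = |v₂ − v₂ᵗ| ≈ 8039 m/s = 8.039 km/s.
(c) ΔV_total = ΔV₁ + ΔV₂ ≈ 1.778e+04 m/s = 17.78 km/s.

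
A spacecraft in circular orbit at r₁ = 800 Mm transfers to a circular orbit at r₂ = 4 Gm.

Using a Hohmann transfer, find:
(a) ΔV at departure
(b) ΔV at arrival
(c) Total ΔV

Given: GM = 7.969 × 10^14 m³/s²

Convert to SI: r₁ = 800 Mm = 8e+08 m; r₂ = 4 Gm = 4e+09 m.
Transfer semi-major axis: a_t = (r₁ + r₂)/2 = (8e+08 + 4e+09)/2 = 2.4e+09 m.
Circular speeds: v₁ = √(GM/r₁) = 998.061 m/s, v₂ = √(GM/r₂) = 446.346 m/s.
Transfer speeds (vis-viva v² = GM(2/r − 1/a_t)): v₁ᵗ = 1288.49 m/s, v₂ᵗ = 257.698 m/s.
(a) ΔV₁ = |v₁ᵗ − v₁| ≈ 290.4 m/s = 290.4 m/s.
(b) ΔV₂ = |v₂ − v₂ᵗ| ≈ 188.6 m/s = 188.6 m/s.
(c) ΔV_total = ΔV₁ + ΔV₂ ≈ 479.1 m/s = 479.1 m/s.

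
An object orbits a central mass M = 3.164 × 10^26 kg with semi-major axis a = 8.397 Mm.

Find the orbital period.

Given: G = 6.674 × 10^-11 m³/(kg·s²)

Convert to SI: a = 8.397 Mm = 8.397e+06 m.
GM = G · M = 6.674e-11 · 3.164e+26 = 2.11165e+16 m³/s².
Kepler's third law: T = 2π √(a³ / GM).
Substituting a = 8.397e+06 m and GM = 2.11165e+16 m³/s²:
T = 2π √((8.397e+06)³ / 2.11165e+16) s
T ≈ 1052 s = 17.53 minutes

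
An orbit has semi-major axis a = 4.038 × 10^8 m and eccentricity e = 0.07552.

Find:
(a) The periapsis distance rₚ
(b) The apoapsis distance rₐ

(a) rₚ = a(1 − e) = 4.038e+08 · (1 − 0.07552) = 4.038e+08 · 0.92448 ≈ 3.733e+08 m = 3.733 × 10^8 m.
(b) rₐ = a(1 + e) = 4.038e+08 · (1 + 0.07552) = 4.038e+08 · 1.07552 ≈ 4.343e+08 m = 4.343 × 10^8 m.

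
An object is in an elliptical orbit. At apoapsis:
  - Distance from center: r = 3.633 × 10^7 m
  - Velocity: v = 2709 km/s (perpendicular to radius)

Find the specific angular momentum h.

Convert to SI: v = 2709 km/s = 2.709e+06 m/s.
With v perpendicular to r, h = r · v.
h = 3.633e+07 · 2.709e+06 m²/s ≈ 9.842e+13 m²/s.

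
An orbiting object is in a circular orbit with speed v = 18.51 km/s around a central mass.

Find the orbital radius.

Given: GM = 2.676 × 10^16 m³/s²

Convert to SI: v = 18.51 km/s = 18510 m/s.
For a circular orbit, v² = GM / r, so r = GM / v².
r = 2.676e+16 / (18510)² m ≈ 7.81e+07 m = 7.81 × 10^7 m.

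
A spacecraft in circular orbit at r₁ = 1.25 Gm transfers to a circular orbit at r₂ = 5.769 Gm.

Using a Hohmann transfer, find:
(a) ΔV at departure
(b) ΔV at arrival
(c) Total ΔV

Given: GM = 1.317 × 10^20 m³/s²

Convert to SI: r₁ = 1.25 Gm = 1.25e+09 m; r₂ = 5.769 Gm = 5.769e+09 m.
Transfer semi-major axis: a_t = (r₁ + r₂)/2 = (1.25e+09 + 5.769e+09)/2 = 3.5095e+09 m.
Circular speeds: v₁ = √(GM/r₁) = 324592 m/s, v₂ = √(GM/r₂) = 151092 m/s.
Transfer speeds (vis-viva v² = GM(2/r − 1/a_t)): v₁ᵗ = 416165 m/s, v₂ᵗ = 90172.7 m/s.
(a) ΔV₁ = |v₁ᵗ − v₁| ≈ 9.157e+04 m/s = 91.57 km/s.
(b) ΔV₂ = |v₂ − v₂ᵗ| ≈ 6.092e+04 m/s = 60.92 km/s.
(c) ΔV_total = ΔV₁ + ΔV₂ ≈ 1.525e+05 m/s = 152.5 km/s.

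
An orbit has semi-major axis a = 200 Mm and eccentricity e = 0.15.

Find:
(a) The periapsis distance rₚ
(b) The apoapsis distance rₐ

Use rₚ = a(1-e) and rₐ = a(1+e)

Convert to SI: a = 200 Mm = 2e+08 m.
(a) rₚ = a(1 − e) = 2e+08 · (1 − 0.15) = 2e+08 · 0.85 ≈ 1.7e+08 m = 170 Mm.
(b) rₐ = a(1 + e) = 2e+08 · (1 + 0.15) = 2e+08 · 1.15 ≈ 2.3e+08 m = 230 Mm.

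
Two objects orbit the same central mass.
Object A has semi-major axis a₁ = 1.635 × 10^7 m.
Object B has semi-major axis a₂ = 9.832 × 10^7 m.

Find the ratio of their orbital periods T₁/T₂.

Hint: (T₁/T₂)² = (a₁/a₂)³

From Kepler's third law, (T₁/T₂)² = (a₁/a₂)³, so T₁/T₂ = (a₁/a₂)^(3/2).
a₁/a₂ = 1.635e+07 / 9.832e+07 = 0.166294.
T₁/T₂ = (0.166294)^(3/2) ≈ 0.06781.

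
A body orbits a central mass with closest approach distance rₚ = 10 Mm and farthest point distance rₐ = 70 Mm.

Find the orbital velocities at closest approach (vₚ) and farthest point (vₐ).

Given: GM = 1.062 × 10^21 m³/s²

Convert to SI: rₚ = 10 Mm = 1e+07 m; rₐ = 70 Mm = 7e+07 m.
Use the vis-viva equation v² = GM(2/r − 1/a) with a = (rₚ + rₐ)/2 = (1e+07 + 7e+07)/2 = 4e+07 m.
vₚ = √(GM · (2/rₚ − 1/a)) = √(1.062e+21 · (2/1e+07 − 1/4e+07)) m/s ≈ 1.363e+07 m/s = 1.363e+04 km/s.
vₐ = √(GM · (2/rₐ − 1/a)) = √(1.062e+21 · (2/7e+07 − 1/4e+07)) m/s ≈ 1.948e+06 m/s = 1948 km/s.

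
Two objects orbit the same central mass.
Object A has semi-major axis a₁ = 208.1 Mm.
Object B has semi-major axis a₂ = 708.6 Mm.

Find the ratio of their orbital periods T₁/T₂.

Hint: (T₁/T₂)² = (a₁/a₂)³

Convert to SI: a₁ = 208.1 Mm = 2.081e+08 m; a₂ = 708.6 Mm = 7.086e+08 m.
From Kepler's third law, (T₁/T₂)² = (a₁/a₂)³, so T₁/T₂ = (a₁/a₂)^(3/2).
a₁/a₂ = 2.081e+08 / 7.086e+08 = 0.293678.
T₁/T₂ = (0.293678)^(3/2) ≈ 0.1591.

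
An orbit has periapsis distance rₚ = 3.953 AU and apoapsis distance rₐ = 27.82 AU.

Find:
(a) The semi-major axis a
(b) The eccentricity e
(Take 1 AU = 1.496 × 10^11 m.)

Convert to SI: rₚ = 3.953 AU = 5.91369e+11 m; rₐ = 27.82 AU = 4.16187e+12 m.
(a) a = (rₚ + rₐ) / 2 = (5.91369e+11 + 4.16187e+12) / 2 ≈ 2.377e+12 m = 15.89 AU.
(b) e = (rₐ − rₚ) / (rₐ + rₚ) = (4.16187e+12 − 5.91369e+11) / (4.16187e+12 + 5.91369e+11) ≈ 0.7512.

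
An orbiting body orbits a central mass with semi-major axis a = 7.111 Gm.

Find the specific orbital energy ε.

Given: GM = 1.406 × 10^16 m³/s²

Convert to SI: a = 7.111 Gm = 7.111e+09 m.
ε = −GM / (2a).
ε = −1.406e+16 / (2 · 7.111e+09) J/kg ≈ -9.886e+05 J/kg = -988.6 kJ/kg.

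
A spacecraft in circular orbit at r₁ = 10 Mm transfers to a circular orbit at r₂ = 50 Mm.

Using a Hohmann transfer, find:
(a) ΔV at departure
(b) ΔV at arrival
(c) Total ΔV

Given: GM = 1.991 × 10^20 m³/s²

Convert to SI: r₁ = 10 Mm = 1e+07 m; r₂ = 50 Mm = 5e+07 m.
Transfer semi-major axis: a_t = (r₁ + r₂)/2 = (1e+07 + 5e+07)/2 = 3e+07 m.
Circular speeds: v₁ = √(GM/r₁) = 4.46206e+06 m/s, v₂ = √(GM/r₂) = 1.99549e+06 m/s.
Transfer speeds (vis-viva v² = GM(2/r − 1/a_t)): v₁ᵗ = 5.7605e+06 m/s, v₂ᵗ = 1.1521e+06 m/s.
(a) ΔV₁ = |v₁ᵗ − v₁| ≈ 1.298e+06 m/s = 1298 km/s.
(b) ΔV₂ = |v₂ − v₂ᵗ| ≈ 8.434e+05 m/s = 843.4 km/s.
(c) ΔV_total = ΔV₁ + ΔV₂ ≈ 2.142e+06 m/s = 2142 km/s.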